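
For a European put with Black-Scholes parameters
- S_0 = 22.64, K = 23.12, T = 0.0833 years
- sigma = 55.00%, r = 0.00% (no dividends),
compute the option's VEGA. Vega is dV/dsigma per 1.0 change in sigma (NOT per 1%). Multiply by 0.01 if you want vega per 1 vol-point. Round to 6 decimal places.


d1 = -0.0527950633; d2 = -0.2115346299
phi(d1) = 0.3983866780; exp(-qT) = 1.0000000000; exp(-rT) = 1.0000000000
Vega = S * exp(-qT) * phi(d1) * sqrt(T) = 22.6400 * 1.0000000000 * 0.3983866780 * 0.2886173938 = 2.603177

Answer: Vega = 2.603177


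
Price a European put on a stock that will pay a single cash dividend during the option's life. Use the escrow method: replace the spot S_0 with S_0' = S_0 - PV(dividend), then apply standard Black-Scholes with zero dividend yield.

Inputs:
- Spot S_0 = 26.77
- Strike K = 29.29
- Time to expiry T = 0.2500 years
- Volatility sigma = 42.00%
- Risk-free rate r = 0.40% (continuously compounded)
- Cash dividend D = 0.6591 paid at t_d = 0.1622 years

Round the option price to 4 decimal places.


PV(D) = D * exp(-r * t_d) = 0.6591 * 0.99935141 = 0.65867251
S_0' = S_0 - PV(D) = 26.7700 - 0.65867251 = 26.11132749
d1 = (ln(S_0'/K) + (r + sigma^2/2)*T) / (sigma*sqrt(T)) = -0.43727113
d2 = d1 - sigma*sqrt(T) = -0.64727113
exp(-rT) = 0.99900050
N(-d1) = 0.66904264; N(-d2) = 0.74127176
P = K * exp(-rT) * N(-d2) - S_0' * N(-d1) = 29.2900 * 0.99900050 * 0.74127176 - 26.11132749 * 0.66904264 = 4.2206

Answer: Price = 4.2206


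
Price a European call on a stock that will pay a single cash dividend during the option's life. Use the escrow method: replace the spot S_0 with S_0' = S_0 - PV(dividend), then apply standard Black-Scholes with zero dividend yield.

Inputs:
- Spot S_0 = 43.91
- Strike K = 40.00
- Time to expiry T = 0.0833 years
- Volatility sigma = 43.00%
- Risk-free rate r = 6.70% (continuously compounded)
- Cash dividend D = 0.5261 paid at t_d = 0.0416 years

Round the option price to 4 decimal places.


PV(D) = D * exp(-r * t_d) = 0.5261 * 0.99721668 = 0.52463570
S_0' = S_0 - PV(D) = 43.9100 - 0.52463570 = 43.38536430
d1 = (ln(S_0'/K) + (r + sigma^2/2)*T) / (sigma*sqrt(T)) = 0.76164959
d2 = d1 - sigma*sqrt(T) = 0.63754411
exp(-rT) = 0.99443445
N(d1) = 0.77686541; N(d2) = 0.73811476
C = S_0' * N(d1) - K * exp(-rT) * N(d2) = 43.38536430 * 0.77686541 - 40.0000 * 0.99443445 * 0.73811476 = 4.3443

Answer: Price = 4.3443


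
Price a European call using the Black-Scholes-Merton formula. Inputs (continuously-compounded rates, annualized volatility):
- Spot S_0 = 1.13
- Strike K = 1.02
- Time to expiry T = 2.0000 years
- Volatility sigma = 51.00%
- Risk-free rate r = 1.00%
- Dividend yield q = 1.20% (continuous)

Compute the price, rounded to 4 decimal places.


d1 = (ln(S/K) + (r - q + 0.5*sigma^2) * T) / (sigma * sqrt(T)) = 0.49707528
d2 = d1 - sigma * sqrt(T) = -0.22417364
exp(-rT) = 0.98019867; exp(-qT) = 0.97628571
C = S_0 * exp(-qT) * N(d1) - K * exp(-rT) * N(d2)
N(d1) = 0.69043202; N(d2) = 0.41131110
C = 1.1300 * 0.97628571 * 0.69043202 - 1.0200 * 0.98019867 * 0.41131110 = 0.3505

Answer: Price = 0.3505


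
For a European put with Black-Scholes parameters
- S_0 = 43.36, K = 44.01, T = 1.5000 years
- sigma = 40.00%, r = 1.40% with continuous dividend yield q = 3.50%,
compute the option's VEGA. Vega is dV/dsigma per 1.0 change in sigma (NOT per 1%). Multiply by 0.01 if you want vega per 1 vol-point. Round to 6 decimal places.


d1 = 0.1502771680; d2 = -0.3396207806
phi(d1) = 0.3944629155; exp(-qT) = 0.9488543211; exp(-rT) = 0.9792189646
Vega = S * exp(-qT) * phi(d1) * sqrt(T) = 43.3600 * 0.9488543211 * 0.3944629155 * 1.2247448714 = 19.876532

Answer: Vega = 19.876532


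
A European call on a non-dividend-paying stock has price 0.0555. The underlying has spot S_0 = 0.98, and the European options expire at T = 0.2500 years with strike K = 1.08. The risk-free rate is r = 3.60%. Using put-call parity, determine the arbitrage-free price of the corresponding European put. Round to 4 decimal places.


Answer: Put price = 0.1458

Derivation:
Put-call parity: C - P = S_0 * exp(-qT) - K * exp(-rT).
S_0 * exp(-qT) = 0.9800 * 1.00000000 = 0.98000000
K * exp(-rT) = 1.0800 * 0.99104038 = 1.07032361
P = C - S*exp(-qT) + K*exp(-rT)
P = 0.0555 - 0.98000000 + 1.07032361 = 0.1458


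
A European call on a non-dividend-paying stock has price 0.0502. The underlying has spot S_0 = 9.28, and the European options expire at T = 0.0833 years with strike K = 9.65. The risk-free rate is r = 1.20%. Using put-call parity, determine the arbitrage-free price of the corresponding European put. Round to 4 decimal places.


Put-call parity: C - P = S_0 * exp(-qT) - K * exp(-rT).
S_0 * exp(-qT) = 9.2800 * 1.00000000 = 9.28000000
K * exp(-rT) = 9.6500 * 0.99900090 = 9.64035868
P = C - S*exp(-qT) + K*exp(-rT)
P = 0.0502 - 9.28000000 + 9.64035868 = 0.4106

Answer: Put price = 0.4106


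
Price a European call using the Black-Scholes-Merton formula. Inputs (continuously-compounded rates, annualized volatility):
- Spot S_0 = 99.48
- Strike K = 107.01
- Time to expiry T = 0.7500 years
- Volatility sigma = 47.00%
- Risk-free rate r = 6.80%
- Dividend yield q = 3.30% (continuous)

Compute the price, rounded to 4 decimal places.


Answer: Price = 13.8084

Derivation:
d1 = (ln(S/K) + (r - q + 0.5*sigma^2) * T) / (sigma * sqrt(T)) = 0.08874446
d2 = d1 - sigma * sqrt(T) = -0.31828748
exp(-rT) = 0.95027867; exp(-qT) = 0.97555377
C = S_0 * exp(-qT) * N(d1) - K * exp(-rT) * N(d2)
N(d1) = 0.53535750; N(d2) = 0.37513344
C = 99.4800 * 0.97555377 * 0.53535750 - 107.0100 * 0.95027867 * 0.37513344 = 13.8084


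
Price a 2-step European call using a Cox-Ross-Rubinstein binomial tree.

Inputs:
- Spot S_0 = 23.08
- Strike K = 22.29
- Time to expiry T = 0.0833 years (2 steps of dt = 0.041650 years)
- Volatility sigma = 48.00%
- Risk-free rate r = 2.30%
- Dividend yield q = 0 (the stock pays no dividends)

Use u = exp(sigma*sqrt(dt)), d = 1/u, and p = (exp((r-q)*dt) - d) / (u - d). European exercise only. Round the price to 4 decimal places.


dt = T/N = 0.041650
u = exp(sigma*sqrt(dt)) = 1.102919; d = 1/u = 0.906685
p = (exp((r-q)*dt) - d) / (u - d) = 0.480414
Discount per step: exp(-r*dt) = 0.999043
Stock lattice S(k, i) with i counting down-moves:
  k=0: S(0,0) = 23.0800
  k=1: S(1,0) = 25.4554; S(1,1) = 20.9263
  k=2: S(2,0) = 28.0752; S(2,1) = 23.0800; S(2,2) = 18.9736
Terminal payoffs V(N, i) = max(S_T - K, 0):
  V(2,0) = 5.785194; V(2,1) = 0.790000; V(2,2) = 0.000000
Backward induction: V(k, i) = exp(-r*dt) * [p * V(k+1, i) + (1-p) * V(k+1, i+1)].
  V(1,0) = exp(-r*dt) * [p*5.785194 + (1-p)*0.790000] = 3.186705
  V(1,1) = exp(-r*dt) * [p*0.790000 + (1-p)*0.000000] = 0.379163
  V(0,0) = exp(-r*dt) * [p*3.186705 + (1-p)*0.379163] = 1.726290

Answer: Price = V(0,0) = 1.7263


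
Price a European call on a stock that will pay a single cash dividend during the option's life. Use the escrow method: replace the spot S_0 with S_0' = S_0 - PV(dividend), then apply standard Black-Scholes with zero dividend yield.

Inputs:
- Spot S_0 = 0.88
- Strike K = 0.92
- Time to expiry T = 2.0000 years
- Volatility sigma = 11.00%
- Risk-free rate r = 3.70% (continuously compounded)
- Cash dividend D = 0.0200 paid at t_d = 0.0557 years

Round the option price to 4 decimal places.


Answer: Price = 0.0560

Derivation:
PV(D) = D * exp(-r * t_d) = 0.0200 * 0.99794122 = 0.01995882
S_0' = S_0 - PV(D) = 0.8800 - 0.01995882 = 0.86004118
d1 = (ln(S_0'/K) + (r + sigma^2/2)*T) / (sigma*sqrt(T)) = 0.12025056
d2 = d1 - sigma*sqrt(T) = -0.03531293
exp(-rT) = 0.92867169
N(d1) = 0.54785767; N(d2) = 0.48591510
C = S_0' * N(d1) - K * exp(-rT) * N(d2) = 0.86004118 * 0.54785767 - 0.9200 * 0.92867169 * 0.48591510 = 0.0560


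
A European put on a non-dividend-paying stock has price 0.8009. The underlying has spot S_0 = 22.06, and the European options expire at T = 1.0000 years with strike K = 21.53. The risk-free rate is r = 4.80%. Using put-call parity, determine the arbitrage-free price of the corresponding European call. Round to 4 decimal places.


Answer: Call price = 2.3399

Derivation:
Put-call parity: C - P = S_0 * exp(-qT) - K * exp(-rT).
S_0 * exp(-qT) = 22.0600 * 1.00000000 = 22.06000000
K * exp(-rT) = 21.5300 * 0.95313379 = 20.52097044
C = P + S*exp(-qT) - K*exp(-rT)
C = 0.8009 + 22.06000000 - 20.52097044 = 2.3399


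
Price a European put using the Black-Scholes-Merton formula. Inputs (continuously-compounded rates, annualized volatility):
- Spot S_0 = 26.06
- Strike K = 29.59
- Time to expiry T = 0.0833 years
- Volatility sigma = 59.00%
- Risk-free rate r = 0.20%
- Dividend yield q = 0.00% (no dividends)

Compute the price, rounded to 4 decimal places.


Answer: Price = 4.1493

Derivation:
d1 = (ln(S/K) + (r - q + 0.5*sigma^2) * T) / (sigma * sqrt(T)) = -0.65989615
d2 = d1 - sigma * sqrt(T) = -0.83018042
exp(-rT) = 0.99983341; exp(-qT) = 1.00000000
P = K * exp(-rT) * N(-d2) - S_0 * exp(-qT) * N(-d1)
N(-d1) = 0.74533976; N(-d2) = 0.79678161
P = 29.5900 * 0.99983341 * 0.79678161 - 26.0600 * 1.00000000 * 0.74533976 = 4.1493


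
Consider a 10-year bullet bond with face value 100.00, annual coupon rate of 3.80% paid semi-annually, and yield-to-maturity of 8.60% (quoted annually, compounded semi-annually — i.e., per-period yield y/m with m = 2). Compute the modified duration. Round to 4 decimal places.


Answer: Modified duration = 7.6647

Derivation:
Coupon per period c = face * coupon_rate / m = 1.900000
Periods per year m = 2; per-period yield y/m = 0.043000
Number of cashflows N = 20
Cashflows (t years, CF_t, discount factor 1/(1+y/m)^(m*t), PV):
  t = 0.5000: CF_t = 1.900000, DF = 0.958773, PV = 1.821668
  t = 1.0000: CF_t = 1.900000, DF = 0.919245, PV = 1.746566
  t = 1.5000: CF_t = 1.900000, DF = 0.881347, PV = 1.674560
  t = 2.0000: CF_t = 1.900000, DF = 0.845012, PV = 1.605522
  t = 2.5000: CF_t = 1.900000, DF = 0.810174, PV = 1.539331
  t = 3.0000: CF_t = 1.900000, DF = 0.776773, PV = 1.475869
  t = 3.5000: CF_t = 1.900000, DF = 0.744749, PV = 1.415023
  t = 4.0000: CF_t = 1.900000, DF = 0.714045, PV = 1.356685
  t = 4.5000: CF_t = 1.900000, DF = 0.684607, PV = 1.300753
  t = 5.0000: CF_t = 1.900000, DF = 0.656382, PV = 1.247127
  t = 5.5000: CF_t = 1.900000, DF = 0.629322, PV = 1.195711
  t = 6.0000: CF_t = 1.900000, DF = 0.603376, PV = 1.146415
  t = 6.5000: CF_t = 1.900000, DF = 0.578501, PV = 1.099152
  t = 7.0000: CF_t = 1.900000, DF = 0.554651, PV = 1.053837
  t = 7.5000: CF_t = 1.900000, DF = 0.531784, PV = 1.010390
  t = 8.0000: CF_t = 1.900000, DF = 0.509860, PV = 0.968734
  t = 8.5000: CF_t = 1.900000, DF = 0.488840, PV = 0.928796
  t = 9.0000: CF_t = 1.900000, DF = 0.468687, PV = 0.890504
  t = 9.5000: CF_t = 1.900000, DF = 0.449364, PV = 0.853791
  t = 10.0000: CF_t = 101.900000, DF = 0.430838, PV = 43.902375
Price P = sum_t PV_t = 68.232809
First compute Macaulay numerator sum_t t * PV_t:
  t * PV_t at t = 0.5000: 0.910834
  t * PV_t at t = 1.0000: 1.746566
  t * PV_t at t = 1.5000: 2.511840
  t * PV_t at t = 2.0000: 3.211045
  t * PV_t at t = 2.5000: 3.848328
  t * PV_t at t = 3.0000: 4.427606
  t * PV_t at t = 3.5000: 4.952580
  t * PV_t at t = 4.0000: 5.426741
  t * PV_t at t = 4.5000: 5.853388
  t * PV_t at t = 5.0000: 6.235633
  t * PV_t at t = 5.5000: 6.576410
  t * PV_t at t = 6.0000: 6.878491
  t * PV_t at t = 6.5000: 7.144485
  t * PV_t at t = 7.0000: 7.376856
  t * PV_t at t = 7.5000: 7.577924
  t * PV_t at t = 8.0000: 7.749874
  t * PV_t at t = 8.5000: 7.894766
  t * PV_t at t = 9.0000: 8.014539
  t * PV_t at t = 9.5000: 8.111018
  t * PV_t at t = 10.0000: 439.023750
Macaulay duration D = 545.472675 / 68.232809 = 7.994287
Modified duration = D / (1 + y/m) = 7.994287 / (1 + 0.043000) = 7.664705


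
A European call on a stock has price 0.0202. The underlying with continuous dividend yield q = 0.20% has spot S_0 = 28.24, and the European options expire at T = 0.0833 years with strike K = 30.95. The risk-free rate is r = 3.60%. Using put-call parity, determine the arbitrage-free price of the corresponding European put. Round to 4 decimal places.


Answer: Put price = 2.6422

Derivation:
Put-call parity: C - P = S_0 * exp(-qT) - K * exp(-rT).
S_0 * exp(-qT) = 28.2400 * 0.99983341 = 28.23529561
K * exp(-rT) = 30.9500 * 0.99700569 = 30.85732616
P = C - S*exp(-qT) + K*exp(-rT)
P = 0.0202 - 28.23529561 + 30.85732616 = 2.6422


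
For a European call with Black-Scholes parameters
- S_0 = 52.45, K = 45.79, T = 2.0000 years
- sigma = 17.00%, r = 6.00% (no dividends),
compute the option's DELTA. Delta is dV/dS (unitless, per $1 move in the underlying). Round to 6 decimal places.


d1 = 1.1841734589; d2 = 0.9437571533
phi(d1) = 0.1978844660; exp(-qT) = 1.0000000000; exp(-rT) = 0.8869204367
N(d1) = 0.8818277969
Delta = exp(-qT) * N(d1) = 1.0000000000 * 0.8818277969 = 0.881828

Answer: Delta = 0.881828


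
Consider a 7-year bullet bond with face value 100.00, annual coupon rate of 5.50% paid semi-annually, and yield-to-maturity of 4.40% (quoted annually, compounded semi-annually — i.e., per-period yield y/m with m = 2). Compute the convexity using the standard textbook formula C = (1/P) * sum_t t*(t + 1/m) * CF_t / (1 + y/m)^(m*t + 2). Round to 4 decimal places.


Coupon per period c = face * coupon_rate / m = 2.750000
Periods per year m = 2; per-period yield y/m = 0.022000
Number of cashflows N = 14
Cashflows (t years, CF_t, discount factor 1/(1+y/m)^(m*t), PV):
  t = 0.5000: CF_t = 2.750000, DF = 0.978474, PV = 2.690802
  t = 1.0000: CF_t = 2.750000, DF = 0.957411, PV = 2.632879
  t = 1.5000: CF_t = 2.750000, DF = 0.936801, PV = 2.576203
  t = 2.0000: CF_t = 2.750000, DF = 0.916635, PV = 2.520746
  t = 2.5000: CF_t = 2.750000, DF = 0.896903, PV = 2.466484
  t = 3.0000: CF_t = 2.750000, DF = 0.877596, PV = 2.413389
  t = 3.5000: CF_t = 2.750000, DF = 0.858704, PV = 2.361437
  t = 4.0000: CF_t = 2.750000, DF = 0.840220, PV = 2.310604
  t = 4.5000: CF_t = 2.750000, DF = 0.822133, PV = 2.260865
  t = 5.0000: CF_t = 2.750000, DF = 0.804435, PV = 2.212197
  t = 5.5000: CF_t = 2.750000, DF = 0.787119, PV = 2.164576
  t = 6.0000: CF_t = 2.750000, DF = 0.770175, PV = 2.117980
  t = 6.5000: CF_t = 2.750000, DF = 0.753596, PV = 2.072388
  t = 7.0000: CF_t = 102.750000, DF = 0.737373, PV = 75.765115
Price P = sum_t PV_t = 106.565665
Convexity numerator sum_t t*(t + 1/m) * CF_t / (1+y/m)^(m*t + 2):
  t = 0.5000: term = 1.288101
  t = 1.0000: term = 3.781119
  t = 1.5000: term = 7.399451
  t = 2.0000: term = 12.066945
  t = 2.5000: term = 17.710780
  t = 3.0000: term = 24.261342
  t = 3.5000: term = 31.652110
  t = 4.0000: term = 39.819540
  t = 4.5000: term = 48.702960
  t = 5.0000: term = 58.244462
  t = 5.5000: term = 68.388801
  t = 6.0000: term = 79.083296
  t = 6.5000: term = 90.277735
  t = 7.0000: term = 3808.261842
Convexity = (1/P) * sum = 4290.938483 / 106.565665 = 40.265675

Answer: Convexity = 40.2657


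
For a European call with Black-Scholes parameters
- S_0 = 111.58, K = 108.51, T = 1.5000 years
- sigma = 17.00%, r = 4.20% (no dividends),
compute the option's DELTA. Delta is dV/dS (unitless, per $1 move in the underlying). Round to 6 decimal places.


d1 = 0.5406863787; d2 = 0.3324797505
phi(d1) = 0.3446901390; exp(-qT) = 1.0000000000; exp(-rT) = 0.9389434737
N(d1) = 0.7056381156
Delta = exp(-qT) * N(d1) = 1.0000000000 * 0.7056381156 = 0.705638

Answer: Delta = 0.705638


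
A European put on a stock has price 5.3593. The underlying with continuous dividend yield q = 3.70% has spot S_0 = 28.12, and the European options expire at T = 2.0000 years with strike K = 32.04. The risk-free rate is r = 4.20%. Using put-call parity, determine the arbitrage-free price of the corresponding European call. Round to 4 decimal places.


Answer: Call price = 2.0150

Derivation:
Put-call parity: C - P = S_0 * exp(-qT) - K * exp(-rT).
S_0 * exp(-qT) = 28.1200 * 0.92867169 = 26.11424803
K * exp(-rT) = 32.0400 * 0.91943126 = 29.45857745
C = P + S*exp(-qT) - K*exp(-rT)
C = 5.3593 + 26.11424803 - 29.45857745 = 2.0150


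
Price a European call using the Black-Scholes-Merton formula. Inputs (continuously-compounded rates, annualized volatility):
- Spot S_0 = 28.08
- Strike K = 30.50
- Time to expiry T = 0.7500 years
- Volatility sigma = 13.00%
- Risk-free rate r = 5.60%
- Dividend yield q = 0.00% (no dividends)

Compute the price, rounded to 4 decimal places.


d1 = (ln(S/K) + (r - q + 0.5*sigma^2) * T) / (sigma * sqrt(T)) = -0.30494402
d2 = d1 - sigma * sqrt(T) = -0.41752732
exp(-rT) = 0.95886978; exp(-qT) = 1.00000000
C = S_0 * exp(-qT) * N(d1) - K * exp(-rT) * N(d2)
N(d1) = 0.38020440; N(d2) = 0.33814637
C = 28.0800 * 1.00000000 * 0.38020440 - 30.5000 * 0.95886978 * 0.33814637 = 0.7869

Answer: Price = 0.7869


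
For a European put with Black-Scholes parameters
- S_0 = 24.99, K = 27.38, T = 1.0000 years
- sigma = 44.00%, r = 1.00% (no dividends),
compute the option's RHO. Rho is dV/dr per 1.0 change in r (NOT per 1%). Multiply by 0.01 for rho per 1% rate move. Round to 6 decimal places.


d1 = 0.0351430113; d2 = -0.4048569887
phi(d1) = 0.3986960034; exp(-qT) = 1.0000000000; exp(-rT) = 0.9900498337
N(-d2) = 0.6572086821
Rho = -K*T*exp(-rT)*N(-d2) = -27.3800 * 1.0000 * 0.9900498337 * 0.6572086821 = -17.815327

Answer: Rho = -17.815327


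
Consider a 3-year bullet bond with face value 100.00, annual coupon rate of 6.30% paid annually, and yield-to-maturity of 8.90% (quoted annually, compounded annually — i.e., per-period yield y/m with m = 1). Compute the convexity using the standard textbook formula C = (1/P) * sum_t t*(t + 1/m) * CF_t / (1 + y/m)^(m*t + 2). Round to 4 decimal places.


Answer: Convexity = 9.3087

Derivation:
Coupon per period c = face * coupon_rate / m = 6.300000
Periods per year m = 1; per-period yield y/m = 0.089000
Number of cashflows N = 3
Cashflows (t years, CF_t, discount factor 1/(1+y/m)^(m*t), PV):
  t = 1.0000: CF_t = 6.300000, DF = 0.918274, PV = 5.785124
  t = 2.0000: CF_t = 6.300000, DF = 0.843226, PV = 5.312327
  t = 3.0000: CF_t = 106.300000, DF = 0.774313, PV = 82.309436
Price P = sum_t PV_t = 93.406887
Convexity numerator sum_t t*(t + 1/m) * CF_t / (1+y/m)^(m*t + 2):
  t = 1.0000: term = 9.756340
  t = 2.0000: term = 26.876968
  t = 3.0000: term = 832.865959
Convexity = (1/P) * sum = 869.499267 / 93.406887 = 9.308728


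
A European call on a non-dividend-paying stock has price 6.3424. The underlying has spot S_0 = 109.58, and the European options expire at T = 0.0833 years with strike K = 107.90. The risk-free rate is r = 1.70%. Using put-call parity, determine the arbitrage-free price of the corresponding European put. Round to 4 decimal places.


Put-call parity: C - P = S_0 * exp(-qT) - K * exp(-rT).
S_0 * exp(-qT) = 109.5800 * 1.00000000 = 109.58000000
K * exp(-rT) = 107.9000 * 0.99858490 = 107.74731095
P = C - S*exp(-qT) + K*exp(-rT)
P = 6.3424 - 109.58000000 + 107.74731095 = 4.5097

Answer: Put price = 4.5097


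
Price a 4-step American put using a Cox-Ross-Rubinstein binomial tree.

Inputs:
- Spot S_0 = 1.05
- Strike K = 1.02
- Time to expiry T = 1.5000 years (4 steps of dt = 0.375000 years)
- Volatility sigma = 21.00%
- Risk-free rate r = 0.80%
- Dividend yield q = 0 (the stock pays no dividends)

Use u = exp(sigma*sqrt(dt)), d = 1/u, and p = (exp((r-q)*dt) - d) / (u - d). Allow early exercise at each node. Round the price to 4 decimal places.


Answer: Price = V(0,0) = 0.0845

Derivation:
dt = T/N = 0.375000
u = exp(sigma*sqrt(dt)) = 1.137233; d = 1/u = 0.879327
p = (exp((r-q)*dt) - d) / (u - d) = 0.479544
Discount per step: exp(-r*dt) = 0.997004
Stock lattice S(k, i) with i counting down-moves:
  k=0: S(0,0) = 1.0500
  k=1: S(1,0) = 1.1941; S(1,1) = 0.9233
  k=2: S(2,0) = 1.3580; S(2,1) = 1.0500; S(2,2) = 0.8119
  k=3: S(3,0) = 1.5443; S(3,1) = 1.1941; S(3,2) = 0.9233; S(3,3) = 0.7139
  k=4: S(4,0) = 1.7563; S(4,1) = 1.3580; S(4,2) = 1.0500; S(4,3) = 0.8119; S(4,4) = 0.6278
Terminal payoffs V(N, i) = max(K - S_T, 0):
  V(4,0) = 0.000000; V(4,1) = 0.000000; V(4,2) = 0.000000; V(4,3) = 0.208123; V(4,4) = 0.392243
Backward induction: V(k, i) = exp(-r*dt) * [p * V(k+1, i) + (1-p) * V(k+1, i+1)]; then take max(V_cont, immediate exercise) for American.
  V(3,0) = exp(-r*dt) * [p*0.000000 + (1-p)*0.000000] = 0.000000; exercise = 0.000000; V(3,0) = max -> 0.000000
  V(3,1) = exp(-r*dt) * [p*0.000000 + (1-p)*0.000000] = 0.000000; exercise = 0.000000; V(3,1) = max -> 0.000000
  V(3,2) = exp(-r*dt) * [p*0.000000 + (1-p)*0.208123] = 0.107994; exercise = 0.096706; V(3,2) = max -> 0.107994
  V(3,3) = exp(-r*dt) * [p*0.208123 + (1-p)*0.392243] = 0.303039; exercise = 0.306094; V(3,3) = max -> 0.306094
  V(2,0) = exp(-r*dt) * [p*0.000000 + (1-p)*0.000000] = 0.000000; exercise = 0.000000; V(2,0) = max -> 0.000000
  V(2,1) = exp(-r*dt) * [p*0.000000 + (1-p)*0.107994] = 0.056038; exercise = 0.000000; V(2,1) = max -> 0.056038
  V(2,2) = exp(-r*dt) * [p*0.107994 + (1-p)*0.306094] = 0.210464; exercise = 0.208123; V(2,2) = max -> 0.210464
  V(1,0) = exp(-r*dt) * [p*0.000000 + (1-p)*0.056038] = 0.029078; exercise = 0.000000; V(1,0) = max -> 0.029078
  V(1,1) = exp(-r*dt) * [p*0.056038 + (1-p)*0.210464] = 0.136001; exercise = 0.096706; V(1,1) = max -> 0.136001
  V(0,0) = exp(-r*dt) * [p*0.029078 + (1-p)*0.136001] = 0.084473; exercise = 0.000000; V(0,0) = max -> 0.084473


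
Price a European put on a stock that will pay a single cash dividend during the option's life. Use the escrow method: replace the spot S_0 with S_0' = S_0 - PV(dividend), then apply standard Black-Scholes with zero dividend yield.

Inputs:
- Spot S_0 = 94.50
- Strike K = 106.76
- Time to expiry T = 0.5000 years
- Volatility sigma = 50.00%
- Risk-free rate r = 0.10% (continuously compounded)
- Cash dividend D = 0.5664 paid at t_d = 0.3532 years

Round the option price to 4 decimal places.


PV(D) = D * exp(-r * t_d) = 0.5664 * 0.99964686 = 0.56619998
S_0' = S_0 - PV(D) = 94.5000 - 0.56619998 = 93.93380002
d1 = (ln(S_0'/K) + (r + sigma^2/2)*T) / (sigma*sqrt(T)) = -0.18382809
d2 = d1 - sigma*sqrt(T) = -0.53738148
exp(-rT) = 0.99950012
N(-d1) = 0.57292584; N(-d2) = 0.70449793
P = K * exp(-rT) * N(-d2) - S_0' * N(-d1) = 106.7600 * 0.99950012 * 0.70449793 - 93.93380002 * 0.57292584 = 21.3575

Answer: Price = 21.3575


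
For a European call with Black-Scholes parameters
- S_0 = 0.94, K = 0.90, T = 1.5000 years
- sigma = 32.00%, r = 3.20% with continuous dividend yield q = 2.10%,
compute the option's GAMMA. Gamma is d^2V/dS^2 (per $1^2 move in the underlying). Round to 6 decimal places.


d1 = 0.3490143007; d2 = -0.0429040582
phi(d1) = 0.3753696428; exp(-qT) = 0.9689909565; exp(-rT) = 0.9531337871
Gamma = exp(-qT) * phi(d1) / (S * sigma * sqrt(T)) = 0.9689909565 * 0.3753696428 / (0.9400 * 0.3200 * 1.2247448714) = 0.987314

Answer: Gamma = 0.987314


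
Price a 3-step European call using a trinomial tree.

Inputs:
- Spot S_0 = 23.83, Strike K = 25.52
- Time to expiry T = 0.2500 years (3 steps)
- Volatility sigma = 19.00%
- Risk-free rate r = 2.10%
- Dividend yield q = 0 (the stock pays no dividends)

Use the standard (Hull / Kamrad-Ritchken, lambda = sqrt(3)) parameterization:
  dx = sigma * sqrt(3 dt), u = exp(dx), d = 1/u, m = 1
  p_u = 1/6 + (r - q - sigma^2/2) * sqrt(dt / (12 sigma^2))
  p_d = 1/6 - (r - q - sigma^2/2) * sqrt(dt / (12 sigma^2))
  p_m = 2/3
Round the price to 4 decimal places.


dt = T/N = 0.083333; dx = sigma*sqrt(3*dt) = 0.095000
u = exp(dx) = 1.099659; d = 1/u = 0.909373
p_u = 0.167961, p_m = 0.666667, p_d = 0.165373
Discount per step: exp(-r*dt) = 0.998252
Stock lattice S(k, j) with j the centered position index:
  k=0: S(0,+0) = 23.8300
  k=1: S(1,-1) = 21.6704; S(1,+0) = 23.8300; S(1,+1) = 26.2049
  k=2: S(2,-2) = 19.7064; S(2,-1) = 21.6704; S(2,+0) = 23.8300; S(2,+1) = 26.2049; S(2,+2) = 28.8164
  k=3: S(3,-3) = 17.9205; S(3,-2) = 19.7064; S(3,-1) = 21.6704; S(3,+0) = 23.8300; S(3,+1) = 26.2049; S(3,+2) = 28.8164; S(3,+3) = 31.6882
Terminal payoffs V(N, j) = max(S_T - K, 0):
  V(3,-3) = 0.000000; V(3,-2) = 0.000000; V(3,-1) = 0.000000; V(3,+0) = 0.000000; V(3,+1) = 0.684871; V(3,+2) = 3.296418; V(3,+3) = 6.168229
Backward induction: V(k, j) = exp(-r*dt) * [p_u * V(k+1, j+1) + p_m * V(k+1, j) + p_d * V(k+1, j-1)]
  V(2,-2) = exp(-r*dt) * [p_u*0.000000 + p_m*0.000000 + p_d*0.000000] = 0.000000
  V(2,-1) = exp(-r*dt) * [p_u*0.000000 + p_m*0.000000 + p_d*0.000000] = 0.000000
  V(2,+0) = exp(-r*dt) * [p_u*0.684871 + p_m*0.000000 + p_d*0.000000] = 0.114830
  V(2,+1) = exp(-r*dt) * [p_u*3.296418 + p_m*0.684871 + p_d*0.000000] = 1.008482
  V(2,+2) = exp(-r*dt) * [p_u*6.168229 + p_m*3.296418 + p_d*0.684871] = 3.341038
  V(1,-1) = exp(-r*dt) * [p_u*0.114830 + p_m*0.000000 + p_d*0.000000] = 0.019253
  V(1,+0) = exp(-r*dt) * [p_u*1.008482 + p_m*0.114830 + p_d*0.000000] = 0.245509
  V(1,+1) = exp(-r*dt) * [p_u*3.341038 + p_m*1.008482 + p_d*0.114830] = 1.250284
  V(0,+0) = exp(-r*dt) * [p_u*1.250284 + p_m*0.245509 + p_d*0.019253] = 0.376196

Answer: Price = V(0,0) = 0.3762


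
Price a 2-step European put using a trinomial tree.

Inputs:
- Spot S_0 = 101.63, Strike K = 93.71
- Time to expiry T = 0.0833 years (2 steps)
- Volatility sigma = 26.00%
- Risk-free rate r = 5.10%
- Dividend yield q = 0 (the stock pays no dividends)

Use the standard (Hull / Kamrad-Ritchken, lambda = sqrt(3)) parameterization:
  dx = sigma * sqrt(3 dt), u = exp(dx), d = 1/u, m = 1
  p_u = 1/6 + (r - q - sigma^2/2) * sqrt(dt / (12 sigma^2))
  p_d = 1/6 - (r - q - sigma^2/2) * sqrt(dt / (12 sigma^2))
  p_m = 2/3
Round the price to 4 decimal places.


Answer: Price = V(0,0) = 0.4582

Derivation:
dt = T/N = 0.041650; dx = sigma*sqrt(3*dt) = 0.091905
u = exp(dx) = 1.096261; d = 1/u = 0.912191
p_u = 0.170564, p_m = 0.666667, p_d = 0.162769
Discount per step: exp(-r*dt) = 0.997878
Stock lattice S(k, j) with j the centered position index:
  k=0: S(0,+0) = 101.6300
  k=1: S(1,-1) = 92.7060; S(1,+0) = 101.6300; S(1,+1) = 111.4130
  k=2: S(2,-2) = 84.5656; S(2,-1) = 92.7060; S(2,+0) = 101.6300; S(2,+1) = 111.4130; S(2,+2) = 122.1378
Terminal payoffs V(N, j) = max(K - S_T, 0):
  V(2,-2) = 9.144382; V(2,-1) = 1.003993; V(2,+0) = 0.000000; V(2,+1) = 0.000000; V(2,+2) = 0.000000
Backward induction: V(k, j) = exp(-r*dt) * [p_u * V(k+1, j+1) + p_m * V(k+1, j) + p_d * V(k+1, j-1)]
  V(1,-1) = exp(-r*dt) * [p_u*0.000000 + p_m*1.003993 + p_d*9.144382] = 2.153175
  V(1,+0) = exp(-r*dt) * [p_u*0.000000 + p_m*0.000000 + p_d*1.003993] = 0.163072
  V(1,+1) = exp(-r*dt) * [p_u*0.000000 + p_m*0.000000 + p_d*0.000000] = 0.000000
  V(0,+0) = exp(-r*dt) * [p_u*0.000000 + p_m*0.163072 + p_d*2.153175] = 0.458211


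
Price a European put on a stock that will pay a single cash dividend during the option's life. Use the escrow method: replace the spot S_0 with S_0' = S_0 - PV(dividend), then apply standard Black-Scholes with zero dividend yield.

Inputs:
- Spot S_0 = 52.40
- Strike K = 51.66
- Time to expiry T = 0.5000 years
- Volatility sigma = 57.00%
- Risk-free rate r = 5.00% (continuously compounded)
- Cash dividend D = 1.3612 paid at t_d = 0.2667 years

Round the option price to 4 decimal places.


Answer: Price = 7.7689

Derivation:
PV(D) = D * exp(-r * t_d) = 1.3612 * 0.98675352 = 1.34316889
S_0' = S_0 - PV(D) = 52.4000 - 1.34316889 = 51.05683111
d1 = (ln(S_0'/K) + (r + sigma^2/2)*T) / (sigma*sqrt(T)) = 0.23441349
d2 = d1 - sigma*sqrt(T) = -0.16863737
exp(-rT) = 0.97530991
N(-d1) = 0.40733199; N(-d2) = 0.56695906
P = K * exp(-rT) * N(-d2) - S_0' * N(-d1) = 51.6600 * 0.97530991 * 0.56695906 - 51.05683111 * 0.40733199 = 7.7689


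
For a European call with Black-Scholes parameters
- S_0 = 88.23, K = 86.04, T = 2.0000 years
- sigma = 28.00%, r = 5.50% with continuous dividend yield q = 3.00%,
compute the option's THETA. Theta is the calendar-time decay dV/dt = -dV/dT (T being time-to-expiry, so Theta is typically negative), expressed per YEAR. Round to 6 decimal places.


d1 = 0.3877337627; d2 = -0.0082460347
phi(d1) = 0.3700536557; exp(-qT) = 0.9417645336; exp(-rT) = 0.8958341353
Theta = -S*exp(-qT)*phi(d1)*sigma/(2*sqrt(T)) - r*K*exp(-rT)*N(d2) + q*S*exp(-qT)*N(d1)
N(d1) = 0.6508934662; N(d2) = 0.4967103454; sqrt(T) = 1.4142135624
Term 1 = -88.2300 * 0.9417645336 * 0.3700536557 * 0.2800 / (2 * 1.4142135624) = -3.0439418179
Term 2 = -0.0550 * 86.0400 * 0.8958341353 * 0.4967103454 = -2.1056874257
Term 3 = 0.0300 * 88.2300 * 0.9417645336 * 0.6508934662 = 1.6225189473
Theta = -3.0439418179 + (-2.1056874257) + (1.6225189473) = -3.527110

Answer: Theta = -3.527110


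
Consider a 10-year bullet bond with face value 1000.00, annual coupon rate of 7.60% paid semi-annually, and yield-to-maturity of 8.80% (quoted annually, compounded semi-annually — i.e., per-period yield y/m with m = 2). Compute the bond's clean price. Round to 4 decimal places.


Answer: Price = 921.2717

Derivation:
Coupon per period c = face * coupon_rate / m = 38.000000
Periods per year m = 2; per-period yield y/m = 0.044000
Number of cashflows N = 20
Cashflows (t years, CF_t, discount factor 1/(1+y/m)^(m*t), PV):
  t = 0.5000: CF_t = 38.000000, DF = 0.957854, PV = 36.398467
  t = 1.0000: CF_t = 38.000000, DF = 0.917485, PV = 34.864432
  t = 1.5000: CF_t = 38.000000, DF = 0.878817, PV = 33.395050
  t = 2.0000: CF_t = 38.000000, DF = 0.841779, PV = 31.987596
  t = 2.5000: CF_t = 38.000000, DF = 0.806302, PV = 30.639460
  t = 3.0000: CF_t = 38.000000, DF = 0.772320, PV = 29.348142
  t = 3.5000: CF_t = 38.000000, DF = 0.739770, PV = 28.111247
  t = 4.0000: CF_t = 38.000000, DF = 0.708592, PV = 26.926481
  t = 4.5000: CF_t = 38.000000, DF = 0.678728, PV = 25.791649
  t = 5.0000: CF_t = 38.000000, DF = 0.650122, PV = 24.704645
  t = 5.5000: CF_t = 38.000000, DF = 0.622722, PV = 23.663453
  t = 6.0000: CF_t = 38.000000, DF = 0.596477, PV = 22.666142
  t = 6.5000: CF_t = 38.000000, DF = 0.571339, PV = 21.710864
  t = 7.0000: CF_t = 38.000000, DF = 0.547259, PV = 20.795847
  t = 7.5000: CF_t = 38.000000, DF = 0.524195, PV = 19.919394
  t = 8.0000: CF_t = 38.000000, DF = 0.502102, PV = 19.079879
  t = 8.5000: CF_t = 38.000000, DF = 0.480941, PV = 18.275746
  t = 9.0000: CF_t = 38.000000, DF = 0.460671, PV = 17.505504
  t = 9.5000: CF_t = 38.000000, DF = 0.441256, PV = 16.767724
  t = 10.0000: CF_t = 1038.000000, DF = 0.422659, PV = 438.719947
Price P = sum_t PV_t = 921.271669


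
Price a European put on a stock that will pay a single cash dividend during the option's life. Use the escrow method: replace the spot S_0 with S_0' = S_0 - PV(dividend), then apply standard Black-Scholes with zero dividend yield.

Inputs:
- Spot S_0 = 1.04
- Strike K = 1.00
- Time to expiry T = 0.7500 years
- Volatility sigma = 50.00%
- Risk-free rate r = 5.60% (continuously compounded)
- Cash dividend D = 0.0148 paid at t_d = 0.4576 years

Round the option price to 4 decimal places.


Answer: Price = 0.1387

Derivation:
PV(D) = D * exp(-r * t_d) = 0.0148 * 0.97469995 = 0.01442556
S_0' = S_0 - PV(D) = 1.0400 - 0.01442556 = 1.02557444
d1 = (ln(S_0'/K) + (r + sigma^2/2)*T) / (sigma*sqrt(T)) = 0.37182024
d2 = d1 - sigma*sqrt(T) = -0.06119246
exp(-rT) = 0.95886978
N(-d1) = 0.35501335; N(-d2) = 0.52439703
P = K * exp(-rT) * N(-d2) - S_0' * N(-d1) = 1.0000 * 0.95886978 * 0.52439703 - 1.02557444 * 0.35501335 = 0.1387


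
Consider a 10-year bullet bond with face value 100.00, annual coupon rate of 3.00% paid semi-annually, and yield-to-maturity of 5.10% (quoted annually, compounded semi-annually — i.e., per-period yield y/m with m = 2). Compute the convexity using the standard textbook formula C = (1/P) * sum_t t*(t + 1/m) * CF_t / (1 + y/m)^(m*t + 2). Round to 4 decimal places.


Answer: Convexity = 81.0680

Derivation:
Coupon per period c = face * coupon_rate / m = 1.500000
Periods per year m = 2; per-period yield y/m = 0.025500
Number of cashflows N = 20
Cashflows (t years, CF_t, discount factor 1/(1+y/m)^(m*t), PV):
  t = 0.5000: CF_t = 1.500000, DF = 0.975134, PV = 1.462701
  t = 1.0000: CF_t = 1.500000, DF = 0.950886, PV = 1.426330
  t = 1.5000: CF_t = 1.500000, DF = 0.927242, PV = 1.390863
  t = 2.0000: CF_t = 1.500000, DF = 0.904185, PV = 1.356278
  t = 2.5000: CF_t = 1.500000, DF = 0.881702, PV = 1.322553
  t = 3.0000: CF_t = 1.500000, DF = 0.859777, PV = 1.289666
  t = 3.5000: CF_t = 1.500000, DF = 0.838398, PV = 1.257597
  t = 4.0000: CF_t = 1.500000, DF = 0.817551, PV = 1.226326
  t = 4.5000: CF_t = 1.500000, DF = 0.797222, PV = 1.195832
  t = 5.0000: CF_t = 1.500000, DF = 0.777398, PV = 1.166097
  t = 5.5000: CF_t = 1.500000, DF = 0.758067, PV = 1.137101
  t = 6.0000: CF_t = 1.500000, DF = 0.739217, PV = 1.108826
  t = 6.5000: CF_t = 1.500000, DF = 0.720836, PV = 1.081254
  t = 7.0000: CF_t = 1.500000, DF = 0.702912, PV = 1.054367
  t = 7.5000: CF_t = 1.500000, DF = 0.685433, PV = 1.028150
  t = 8.0000: CF_t = 1.500000, DF = 0.668389, PV = 1.002584
  t = 8.5000: CF_t = 1.500000, DF = 0.651769, PV = 0.977653
  t = 9.0000: CF_t = 1.500000, DF = 0.635562, PV = 0.953343
  t = 9.5000: CF_t = 1.500000, DF = 0.619758, PV = 0.929637
  t = 10.0000: CF_t = 101.500000, DF = 0.604347, PV = 61.341268
Price P = sum_t PV_t = 83.708425
Convexity numerator sum_t t*(t + 1/m) * CF_t / (1+y/m)^(m*t + 2):
  t = 0.5000: term = 0.695431
  t = 1.0000: term = 2.034416
  t = 1.5000: term = 3.967658
  t = 2.0000: term = 6.448330
  t = 2.5000: term = 9.431980
  t = 3.0000: term = 12.876423
  t = 3.5000: term = 16.741652
  t = 4.0000: term = 20.989743
  t = 4.5000: term = 25.584767
  t = 5.0000: term = 30.492707
  t = 5.5000: term = 35.681373
  t = 6.0000: term = 41.120327
  t = 6.5000: term = 46.780804
  t = 7.0000: term = 52.635642
  t = 7.5000: term = 58.659210
  t = 8.0000: term = 64.827341
  t = 8.5000: term = 71.117268
  t = 9.0000: term = 77.507563
  t = 9.5000: term = 83.978073
  t = 10.0000: term = 6124.501112
Convexity = (1/P) * sum = 6786.071821 / 83.708425 = 81.067967


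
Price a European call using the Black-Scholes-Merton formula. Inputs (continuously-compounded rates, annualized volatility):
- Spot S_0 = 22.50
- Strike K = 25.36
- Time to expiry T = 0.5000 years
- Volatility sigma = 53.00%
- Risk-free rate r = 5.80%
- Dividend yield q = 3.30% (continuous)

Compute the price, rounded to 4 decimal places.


Answer: Price = 2.3634

Derivation:
d1 = (ln(S/K) + (r - q + 0.5*sigma^2) * T) / (sigma * sqrt(T)) = -0.09854886
d2 = d1 - sigma * sqrt(T) = -0.47331545
exp(-rT) = 0.97141646; exp(-qT) = 0.98363538
C = S_0 * exp(-qT) * N(d1) - K * exp(-rT) * N(d2)
N(d1) = 0.46074824; N(d2) = 0.31799407
C = 22.5000 * 0.98363538 * 0.46074824 - 25.3600 * 0.97141646 * 0.31799407 = 2.3634


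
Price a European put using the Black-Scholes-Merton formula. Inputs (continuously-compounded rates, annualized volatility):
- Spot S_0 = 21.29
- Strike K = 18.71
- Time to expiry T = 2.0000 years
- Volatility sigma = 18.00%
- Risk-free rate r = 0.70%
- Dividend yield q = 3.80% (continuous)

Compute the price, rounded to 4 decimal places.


d1 = (ln(S/K) + (r - q + 0.5*sigma^2) * T) / (sigma * sqrt(T)) = 0.39118459
d2 = d1 - sigma * sqrt(T) = 0.13662615
exp(-rT) = 0.98609754; exp(-qT) = 0.92681621
P = K * exp(-rT) * N(-d2) - S_0 * exp(-qT) * N(-d1)
N(-d1) = 0.34783040; N(-d2) = 0.44566315
P = 18.7100 * 0.98609754 * 0.44566315 - 21.2900 * 0.92681621 * 0.34783040 = 1.3591

Answer: Price = 1.3591


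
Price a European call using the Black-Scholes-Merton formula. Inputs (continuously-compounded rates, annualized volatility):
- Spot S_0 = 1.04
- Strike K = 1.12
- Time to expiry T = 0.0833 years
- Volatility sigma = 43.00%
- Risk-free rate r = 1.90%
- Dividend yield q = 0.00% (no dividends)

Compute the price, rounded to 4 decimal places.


Answer: Price = 0.0231

Derivation:
d1 = (ln(S/K) + (r - q + 0.5*sigma^2) * T) / (sigma * sqrt(T)) = -0.52233139
d2 = d1 - sigma * sqrt(T) = -0.64643687
exp(-rT) = 0.99841855; exp(-qT) = 1.00000000
C = S_0 * exp(-qT) * N(d1) - K * exp(-rT) * N(d2)
N(d1) = 0.30071981; N(d2) = 0.25899824
C = 1.0400 * 1.00000000 * 0.30071981 - 1.1200 * 0.99841855 * 0.25899824 = 0.0231


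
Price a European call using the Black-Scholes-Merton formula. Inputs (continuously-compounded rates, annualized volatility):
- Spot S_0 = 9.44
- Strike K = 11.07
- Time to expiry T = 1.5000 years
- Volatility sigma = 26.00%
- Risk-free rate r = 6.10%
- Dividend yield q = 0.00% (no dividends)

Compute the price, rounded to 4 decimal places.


Answer: Price = 0.9327

Derivation:
d1 = (ln(S/K) + (r - q + 0.5*sigma^2) * T) / (sigma * sqrt(T)) = -0.05364623
d2 = d1 - sigma * sqrt(T) = -0.37207990
exp(-rT) = 0.91256132; exp(-qT) = 1.00000000
C = S_0 * exp(-qT) * N(d1) - K * exp(-rT) * N(d2)
N(d1) = 0.47860851; N(d2) = 0.35491668
C = 9.4400 * 1.00000000 * 0.47860851 - 11.0700 * 0.91256132 * 0.35491668 = 0.9327


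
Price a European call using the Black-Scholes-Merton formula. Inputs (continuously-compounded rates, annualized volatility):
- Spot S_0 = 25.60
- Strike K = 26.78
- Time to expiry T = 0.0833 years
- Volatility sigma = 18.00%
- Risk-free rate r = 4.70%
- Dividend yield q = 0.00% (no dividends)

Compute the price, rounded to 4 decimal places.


Answer: Price = 0.1655

Derivation:
d1 = (ln(S/K) + (r - q + 0.5*sigma^2) * T) / (sigma * sqrt(T)) = -0.76607435
d2 = d1 - sigma * sqrt(T) = -0.81802548
exp(-rT) = 0.99609255; exp(-qT) = 1.00000000
C = S_0 * exp(-qT) * N(d1) - K * exp(-rT) * N(d2)
N(d1) = 0.22181603; N(d2) = 0.20667132
C = 25.6000 * 1.00000000 * 0.22181603 - 26.7800 * 0.99609255 * 0.20667132 = 0.1655


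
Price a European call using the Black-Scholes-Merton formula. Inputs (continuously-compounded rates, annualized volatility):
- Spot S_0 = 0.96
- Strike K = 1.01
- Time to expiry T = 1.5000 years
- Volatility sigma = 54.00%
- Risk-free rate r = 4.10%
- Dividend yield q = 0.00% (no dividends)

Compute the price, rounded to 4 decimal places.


d1 = (ln(S/K) + (r - q + 0.5*sigma^2) * T) / (sigma * sqrt(T)) = 0.34690169
d2 = d1 - sigma * sqrt(T) = -0.31446054
exp(-rT) = 0.94035295; exp(-qT) = 1.00000000
C = S_0 * exp(-qT) * N(d1) - K * exp(-rT) * N(d2)
N(d1) = 0.63566741; N(d2) = 0.37658564
C = 0.9600 * 1.00000000 * 0.63566741 - 1.0100 * 0.94035295 * 0.37658564 = 0.2526

Answer: Price = 0.2526


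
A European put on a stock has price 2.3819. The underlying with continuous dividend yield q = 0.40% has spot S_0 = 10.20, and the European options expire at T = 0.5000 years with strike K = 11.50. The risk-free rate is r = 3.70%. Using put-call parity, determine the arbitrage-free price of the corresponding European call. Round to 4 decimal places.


Put-call parity: C - P = S_0 * exp(-qT) - K * exp(-rT).
S_0 * exp(-qT) = 10.2000 * 0.99800200 = 10.17962039
K * exp(-rT) = 11.5000 * 0.98167007 = 11.28920586
C = P + S*exp(-qT) - K*exp(-rT)
C = 2.3819 + 10.17962039 - 11.28920586 = 1.2723

Answer: Call price = 1.2723


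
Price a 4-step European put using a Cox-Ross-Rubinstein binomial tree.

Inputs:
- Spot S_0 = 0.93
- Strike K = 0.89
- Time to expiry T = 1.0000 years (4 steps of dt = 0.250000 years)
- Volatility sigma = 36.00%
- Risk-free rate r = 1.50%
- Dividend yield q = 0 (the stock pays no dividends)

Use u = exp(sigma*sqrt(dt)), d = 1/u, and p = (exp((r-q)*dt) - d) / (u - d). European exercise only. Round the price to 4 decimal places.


dt = T/N = 0.250000
u = exp(sigma*sqrt(dt)) = 1.197217; d = 1/u = 0.835270
p = (exp((r-q)*dt) - d) / (u - d) = 0.465501
Discount per step: exp(-r*dt) = 0.996257
Stock lattice S(k, i) with i counting down-moves:
  k=0: S(0,0) = 0.9300
  k=1: S(1,0) = 1.1134; S(1,1) = 0.7768
  k=2: S(2,0) = 1.3330; S(2,1) = 0.9300; S(2,2) = 0.6488
  k=3: S(3,0) = 1.5959; S(3,1) = 1.1134; S(3,2) = 0.7768; S(3,3) = 0.5420
  k=4: S(4,0) = 1.9106; S(4,1) = 1.3330; S(4,2) = 0.9300; S(4,3) = 0.6488; S(4,4) = 0.4527
Terminal payoffs V(N, i) = max(K - S_T, 0):
  V(4,0) = 0.000000; V(4,1) = 0.000000; V(4,2) = 0.000000; V(4,3) = 0.241161; V(4,4) = 0.437320
Backward induction: V(k, i) = exp(-r*dt) * [p * V(k+1, i) + (1-p) * V(k+1, i+1)].
  V(3,0) = exp(-r*dt) * [p*0.000000 + (1-p)*0.000000] = 0.000000
  V(3,1) = exp(-r*dt) * [p*0.000000 + (1-p)*0.000000] = 0.000000
  V(3,2) = exp(-r*dt) * [p*0.000000 + (1-p)*0.241161] = 0.128418
  V(3,3) = exp(-r*dt) * [p*0.241161 + (1-p)*0.437320] = 0.344713
  V(2,0) = exp(-r*dt) * [p*0.000000 + (1-p)*0.000000] = 0.000000
  V(2,1) = exp(-r*dt) * [p*0.000000 + (1-p)*0.128418] = 0.068382
  V(2,2) = exp(-r*dt) * [p*0.128418 + (1-p)*0.344713] = 0.243114
  V(1,0) = exp(-r*dt) * [p*0.000000 + (1-p)*0.068382] = 0.036413
  V(1,1) = exp(-r*dt) * [p*0.068382 + (1-p)*0.243114] = 0.161171
  V(0,0) = exp(-r*dt) * [p*0.036413 + (1-p)*0.161171] = 0.102710

Answer: Price = V(0,0) = 0.1027
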